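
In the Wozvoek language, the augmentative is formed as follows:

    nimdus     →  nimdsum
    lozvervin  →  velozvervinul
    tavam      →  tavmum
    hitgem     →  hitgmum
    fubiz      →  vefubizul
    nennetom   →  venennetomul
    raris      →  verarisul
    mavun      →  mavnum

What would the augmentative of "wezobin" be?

nennetom and hitgem both end in -m yet inflect differently (venennetomul, hitgmum), so the final letter is not what conditions the rule; the last vowel is.
"wezobin" has last vowel 'i'. The stems whose last vowel is 'i' (fubiz → vefubizul, lozvervin → velozvervinul, raris → verarisul) add ve- … -ul around the stem.
The other pattern: stems whose last vowel is 'a', 'e' or 'u' delete the last vowel and add -um.
So wezobin → vewezobinul.

vewezobinul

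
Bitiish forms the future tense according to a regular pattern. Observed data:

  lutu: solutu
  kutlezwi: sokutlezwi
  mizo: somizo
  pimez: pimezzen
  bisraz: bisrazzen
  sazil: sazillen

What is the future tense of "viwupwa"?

soviwupwa

kutlezwi and sazil both have last vowel 'i' yet inflect differently (sokutlezwi, sazillen), so the last vowel is not what conditions the rule; whether the stem ends in a vowel or a consonant is.
"viwupwa" ends in a vowel. The stems ending in a vowel (lutu → solutu, kutlezwi → sokutlezwi, mizo → somizo) add the prefix so-.
So viwupwa → soviwupwa.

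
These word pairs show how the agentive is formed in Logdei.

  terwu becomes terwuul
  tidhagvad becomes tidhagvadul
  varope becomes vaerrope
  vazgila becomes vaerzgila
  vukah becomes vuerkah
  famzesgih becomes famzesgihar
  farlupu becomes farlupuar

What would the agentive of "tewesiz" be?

vukah and famzesgih both end in -h yet inflect differently (vuerkah, famzesgihar), so the final letter is not what conditions the rule; the first letter is.
"tewesiz" begins with t-. The stems beginning with t- (terwu → terwuul, tidhagvad → tidhagvadul) add -ul.
The other patterns: stems beginning with v- insert -er- after the first vowel; stems beginning with f- add -ar.
So tewesiz → tewesizul.

tewesizul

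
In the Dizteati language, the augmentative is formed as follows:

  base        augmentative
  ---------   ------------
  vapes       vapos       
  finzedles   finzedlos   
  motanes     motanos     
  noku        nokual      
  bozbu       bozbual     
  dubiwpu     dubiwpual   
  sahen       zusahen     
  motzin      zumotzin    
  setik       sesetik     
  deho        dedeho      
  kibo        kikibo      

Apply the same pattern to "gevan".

vapes and sahen both have last vowel 'e' yet inflect differently (vapos, zusahen), so the last vowel is not what conditions the rule; the final letter is.
"gevan" ends in -n. The stems ending in -n (sahen → zusahen, motzin → zumotzin) add the prefix zu-.
The other patterns: stems ending in -s change the last vowel to 'o'; stems ending in -u add -al; stems ending in -k or -o repeat the first consonant+vowel as a prefix.
So gevan → zugevan.

zugevan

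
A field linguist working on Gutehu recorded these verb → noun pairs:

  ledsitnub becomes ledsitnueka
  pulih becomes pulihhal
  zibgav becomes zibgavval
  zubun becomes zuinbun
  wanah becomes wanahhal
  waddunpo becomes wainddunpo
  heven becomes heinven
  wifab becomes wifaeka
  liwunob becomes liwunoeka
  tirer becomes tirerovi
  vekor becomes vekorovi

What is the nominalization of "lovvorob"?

lovvoroeka

"lovvorob" ends in -b. The stems ending in -b (liwunob → liwunoeka, wifab → wifaeka, ledsitnub → ledsitnueka) drop the final letter and add -eka.
So lovvorob → lovvoroeka.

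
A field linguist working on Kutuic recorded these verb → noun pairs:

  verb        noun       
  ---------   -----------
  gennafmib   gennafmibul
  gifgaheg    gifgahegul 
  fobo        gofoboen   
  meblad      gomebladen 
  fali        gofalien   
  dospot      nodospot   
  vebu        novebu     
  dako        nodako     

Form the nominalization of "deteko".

nodeteko

fobo and dako both end in -o yet inflect differently (gofoboen, nodako), so the final letter is not what conditions the rule; the first letter is.
"deteko" begins with d-. The stems beginning with d- (dospot → nodospot, dako → nodako) add the prefix no-.
The other patterns: stems beginning with g- add -ul; stems beginning with f- or m- add go- … -en around the stem.
So deteko → nodeteko.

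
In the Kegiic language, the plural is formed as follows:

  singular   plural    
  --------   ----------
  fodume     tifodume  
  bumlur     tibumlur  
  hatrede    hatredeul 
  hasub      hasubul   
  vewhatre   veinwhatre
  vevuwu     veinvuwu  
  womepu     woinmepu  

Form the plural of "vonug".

fodume and hatrede both end in -e yet inflect differently (tifodume, hatredeul), so the final letter is not what conditions the rule; the first letter is.
"vonug" begins with v-. The stems beginning with v- (vewhatre → veinwhatre, vevuwu → veinvuwu) insert -in- after the first vowel.
So vonug → voinnug.

voinnug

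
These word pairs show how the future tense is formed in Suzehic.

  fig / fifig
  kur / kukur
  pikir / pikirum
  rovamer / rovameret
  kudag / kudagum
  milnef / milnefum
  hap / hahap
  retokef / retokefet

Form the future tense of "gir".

kur and pikir both end in -r yet inflect differently (kukur, pikirum), so the final letter is not what conditions the rule; the number of vowels is.
"gir" has 1 vowel. The stems with 1 vowel (hap → hahap, kur → kukur, fig → fifig) repeat the first consonant+vowel as a prefix.
So gir → gigir.

gigir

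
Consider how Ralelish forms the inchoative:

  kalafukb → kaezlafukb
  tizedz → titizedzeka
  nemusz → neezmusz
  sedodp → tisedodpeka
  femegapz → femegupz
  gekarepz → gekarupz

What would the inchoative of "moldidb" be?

tizedz and gekarepz both end in -z yet inflect differently (titizedzeka, gekarupz), so the final letter is not what conditions the rule; the second-to-last letter is.
"moldidb" has second-to-last letter 'd'. The stems whose second-to-last letter is 'd' (tizedz → titizedzeka, sedodp → tisedodpeka) add ti- … -eka around the stem.
So moldidb → timoldidbeka.

timoldidbeka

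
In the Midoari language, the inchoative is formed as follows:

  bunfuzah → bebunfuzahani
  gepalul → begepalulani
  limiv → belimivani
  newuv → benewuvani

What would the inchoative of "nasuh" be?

Every pair shown (bunfuzah → bebunfuzahani, gepalul → begepalulani, limiv → belimivani, …) follows the same rule: add be- … -ani around the stem.
So nasuh → benasuhani.

benasuhani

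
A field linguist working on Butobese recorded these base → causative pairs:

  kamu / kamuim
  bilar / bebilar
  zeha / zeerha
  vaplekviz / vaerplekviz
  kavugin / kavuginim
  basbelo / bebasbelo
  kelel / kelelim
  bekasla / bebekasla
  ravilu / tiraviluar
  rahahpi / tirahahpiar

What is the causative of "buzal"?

bebuzal

ravilu and kamu both end in -u yet inflect differently (tiraviluar, kamuim), so the final letter is not what conditions the rule; the first letter is.
"buzal" begins with b-. The stems beginning with b- (basbelo → bebasbelo, bekasla → bebekasla, bilar → bebilar) add the prefix be-.
So buzal → bebuzal.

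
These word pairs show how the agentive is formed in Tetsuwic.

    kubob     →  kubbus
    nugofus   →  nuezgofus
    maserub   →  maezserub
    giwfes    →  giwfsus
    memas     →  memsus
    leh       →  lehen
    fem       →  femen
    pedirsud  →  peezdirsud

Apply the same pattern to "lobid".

kubob and maserub both end in -b yet inflect differently (kubbus, maezserub), so the final letter is not what conditions the rule; the number of vowels is.
"lobid" has 2 vowels. The stems with 2 vowels (giwfes → giwfsus, kubob → kubbus, memas → memsus) delete the last vowel and add -us.
So lobid → lobdus.

lobdus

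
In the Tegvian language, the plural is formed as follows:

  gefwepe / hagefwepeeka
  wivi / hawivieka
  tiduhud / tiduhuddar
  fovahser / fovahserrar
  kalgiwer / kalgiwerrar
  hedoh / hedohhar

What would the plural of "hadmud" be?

hadmuddar

gefwepe and fovahser both have last vowel 'e' yet inflect differently (hagefwepeeka, fovahserrar), so the last vowel is not what conditions the rule; whether the stem ends in a vowel or a consonant is.
"hadmud" ends in a consonant. The stems ending in a consonant (tiduhud → tiduhuddar, fovahser → fovahserrar, kalgiwer → kalgiwerrar) double the final consonant and add -ar.
The other pattern: stems ending in a vowel add ha- … -eka around the stem.
So hadmud → hadmuddar.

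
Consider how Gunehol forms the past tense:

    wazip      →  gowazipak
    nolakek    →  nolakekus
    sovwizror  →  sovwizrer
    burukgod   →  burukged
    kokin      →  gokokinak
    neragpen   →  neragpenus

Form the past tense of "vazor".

vazer

kokin and neragpen both end in -n yet inflect differently (gokokinak, neragpenus), so the final letter is not what conditions the rule; the last vowel is.
"vazor" has last vowel 'o'. The stems whose last vowel is 'o' (burukgod → burukged, sovwizror → sovwizrer) change the last vowel to 'e'.
So vazor → vazer.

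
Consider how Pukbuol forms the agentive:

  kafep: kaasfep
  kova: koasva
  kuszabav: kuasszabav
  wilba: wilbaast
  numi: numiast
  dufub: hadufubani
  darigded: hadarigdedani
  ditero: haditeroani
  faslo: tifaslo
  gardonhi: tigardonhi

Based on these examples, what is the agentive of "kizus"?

kova and wilba both end in -a yet inflect differently (koasva, wilbaast), so the final letter is not what conditions the rule; the first letter is.
"kizus" begins with k-. The stems beginning with k- (kafep → kaasfep, kova → koasva, kuszabav → kuasszabav) insert -as- after the first vowel.
The other patterns: stems beginning with n- or w- add -ast; stems beginning with d- add ha- … -ani around the stem; stems beginning with f- or g- add the prefix ti-.
So kizus → kiaszus.

kiaszus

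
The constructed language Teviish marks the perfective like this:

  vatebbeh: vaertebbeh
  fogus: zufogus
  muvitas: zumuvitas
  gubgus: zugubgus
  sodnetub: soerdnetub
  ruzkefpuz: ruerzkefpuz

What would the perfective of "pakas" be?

zupakas

"pakas" ends in -s. The stems ending in -s (gubgus → zugubgus, muvitas → zumuvitas, fogus → zufogus) add the prefix zu-.
The other pattern: stems ending in -b, -h or -z insert -er- after the first vowel.
So pakas → zupakas.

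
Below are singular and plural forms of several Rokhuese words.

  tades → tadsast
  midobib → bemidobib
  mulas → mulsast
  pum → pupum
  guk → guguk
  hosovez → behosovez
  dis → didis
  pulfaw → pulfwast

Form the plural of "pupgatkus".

dis and tades both end in -s yet inflect differently (didis, tadsast), so the final letter is not what conditions the rule; the number of vowels is.
"pupgatkus" has 3 vowels. The stems with 3 vowels (hosovez → behosovez, midobib → bemidobib) add the prefix be-.
So pupgatkus → bepupgatkus.

bepupgatkus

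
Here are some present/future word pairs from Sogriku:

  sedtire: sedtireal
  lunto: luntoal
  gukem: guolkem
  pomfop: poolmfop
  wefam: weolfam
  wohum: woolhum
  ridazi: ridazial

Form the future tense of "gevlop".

geolvlop

pomfop and lunto both have last vowel 'o' yet inflect differently (poolmfop, luntoal), so the last vowel is not what conditions the rule; whether the stem ends in a vowel or a consonant is.
"gevlop" ends in a consonant. The stems ending in a consonant (pomfop → poolmfop, gukem → guolkem, wefam → weolfam) insert -ol- after the first vowel.
So gevlop → geolvlop.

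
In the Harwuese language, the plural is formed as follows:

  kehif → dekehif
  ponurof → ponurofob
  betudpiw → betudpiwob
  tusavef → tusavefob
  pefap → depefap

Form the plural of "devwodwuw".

tusavef and kehif both end in -f yet inflect differently (tusavefob, dekehif), so the final letter is not what conditions the rule; the number of vowels is.
"devwodwuw" has 3 vowels. The stems with 3 vowels (tusavef → tusavefob, betudpiw → betudpiwob, ponurof → ponurofob) add -ob.
The other pattern: stems with 2 vowels add the prefix de-.
So devwodwuw → devwodwuwob.

devwodwuwob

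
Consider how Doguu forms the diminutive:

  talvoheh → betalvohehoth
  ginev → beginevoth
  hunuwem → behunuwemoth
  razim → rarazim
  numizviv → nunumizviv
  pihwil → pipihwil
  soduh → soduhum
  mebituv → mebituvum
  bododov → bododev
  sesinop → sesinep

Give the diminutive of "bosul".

bosulum

hunuwem and razim both end in -m yet inflect differently (behunuwemoth, rarazim), so the final letter is not what conditions the rule; the last vowel is.
"bosul" has last vowel 'u'. The stems whose last vowel is 'u' (soduh → soduhum, mebituv → mebituvum) add -um.
So bosul → bosulum.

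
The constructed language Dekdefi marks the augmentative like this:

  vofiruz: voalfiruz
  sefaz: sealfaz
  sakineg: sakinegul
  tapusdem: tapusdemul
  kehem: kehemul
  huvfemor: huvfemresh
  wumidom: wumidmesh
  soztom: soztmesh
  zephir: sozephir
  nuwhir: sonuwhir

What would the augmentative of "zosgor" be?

zosgresh

tapusdem and wumidom both end in -m yet inflect differently (tapusdemul, wumidmesh), so the final letter is not what conditions the rule; the last vowel is.
"zosgor" has last vowel 'o'. The stems whose last vowel is 'o' (huvfemor → huvfemresh, wumidom → wumidmesh, soztom → soztmesh) delete the last vowel and add -esh.
So zosgor → zosgresh.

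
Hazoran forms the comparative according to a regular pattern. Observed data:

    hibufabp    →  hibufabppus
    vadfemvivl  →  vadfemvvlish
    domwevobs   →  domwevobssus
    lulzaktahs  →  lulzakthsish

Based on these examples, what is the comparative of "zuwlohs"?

zuwlhsish

domwevobs and lulzaktahs both end in -s yet inflect differently (domwevobssus, lulzakthsish), so the final letter is not what conditions the rule; the second-to-last letter is.
"zuwlohs" has second-to-last letter 'h'. The one such stem in the data (lulzaktahs → lulzakthsish) deletes the last vowel and adds -ish (as does vadfemvivl), so the same rule applies.
So zuwlohs → zuwlhsish.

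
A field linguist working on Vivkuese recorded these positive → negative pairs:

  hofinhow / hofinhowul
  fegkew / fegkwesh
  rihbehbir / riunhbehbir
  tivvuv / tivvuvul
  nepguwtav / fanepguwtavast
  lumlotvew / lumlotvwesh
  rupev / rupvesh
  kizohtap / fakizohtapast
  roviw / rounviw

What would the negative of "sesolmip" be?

roviw and lumlotvew both end in -w yet inflect differently (rounviw, lumlotvwesh), so the final letter is not what conditions the rule; the last vowel is.
"sesolmip" has last vowel 'i'. The stems whose last vowel is 'i' (rihbehbir → riunhbehbir, roviw → rounviw) insert -un- after the first vowel.
The other patterns: stems whose last vowel is 'a' add fa- … -ast around the stem; stems whose last vowel is 'e' delete the last vowel and add -esh; stems whose last vowel is 'o' or 'u' add -ul.
So sesolmip → seunsolmip.

seunsolmip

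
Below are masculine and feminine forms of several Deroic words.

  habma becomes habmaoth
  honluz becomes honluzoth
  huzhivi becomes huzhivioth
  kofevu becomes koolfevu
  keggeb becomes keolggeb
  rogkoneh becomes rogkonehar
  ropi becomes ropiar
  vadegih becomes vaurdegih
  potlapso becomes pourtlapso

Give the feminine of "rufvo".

rufvoar

huzhivi and ropi both end in -i yet inflect differently (huzhivioth, ropiar), so the final letter is not what conditions the rule; the first letter is.
"rufvo" begins with r-. The stems beginning with r- (rogkoneh → rogkonehar, ropi → ropiar) add -ar.
The other patterns: stems beginning with h- add -oth; stems beginning with k- insert -ol- after the first vowel; stems beginning with p- or v- insert -ur- after the first vowel.
So rufvo → rufvoar.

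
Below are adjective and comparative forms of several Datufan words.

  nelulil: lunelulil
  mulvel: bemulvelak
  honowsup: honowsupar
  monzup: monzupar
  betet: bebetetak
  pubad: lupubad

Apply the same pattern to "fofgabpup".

mulvel and nelulil both end in -l yet inflect differently (bemulvelak, lunelulil), so the final letter is not what conditions the rule; the last vowel is.
"fofgabpup" has last vowel 'u'. The stems whose last vowel is 'u' (honowsup → honowsupar, monzup → monzupar) add -ar.
So fofgabpup → fofgabpupar.

fofgabpupar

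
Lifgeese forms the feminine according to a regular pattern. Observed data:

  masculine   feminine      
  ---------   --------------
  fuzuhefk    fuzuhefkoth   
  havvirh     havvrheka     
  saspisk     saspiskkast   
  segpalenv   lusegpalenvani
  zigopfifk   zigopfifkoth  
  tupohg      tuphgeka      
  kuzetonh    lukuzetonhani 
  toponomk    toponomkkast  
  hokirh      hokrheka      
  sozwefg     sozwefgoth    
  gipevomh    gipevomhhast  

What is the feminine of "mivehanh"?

lumivehanhani

zigopfifk and toponomk both end in -k yet inflect differently (zigopfifkoth, toponomkkast), so the final letter is not what conditions the rule; the second-to-last letter is.
"mivehanh" has second-to-last letter 'n'. The stems whose second-to-last letter is 'n' (kuzetonh → lukuzetonhani, segpalenv → lusegpalenvani) add lu- … -ani around the stem.
So mivehanh → lumivehanhani.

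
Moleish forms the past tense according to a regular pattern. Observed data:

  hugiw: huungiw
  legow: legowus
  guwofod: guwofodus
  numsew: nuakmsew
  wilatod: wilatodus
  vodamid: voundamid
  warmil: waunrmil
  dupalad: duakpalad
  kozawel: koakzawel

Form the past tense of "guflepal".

hugiw and legow both end in -w yet inflect differently (huungiw, legowus), so the final letter is not what conditions the rule; the last vowel is.
"guflepal" has last vowel 'a'. The one such stem in the data (dupalad → duakpalad) inserts -ak- after the first vowel (as do numsew, kozawel), so the same rule applies.
The other patterns: stems whose last vowel is 'i' insert -un- after the first vowel; stems whose last vowel is 'o' add -us.
So guflepal → guakflepal.

guakflepal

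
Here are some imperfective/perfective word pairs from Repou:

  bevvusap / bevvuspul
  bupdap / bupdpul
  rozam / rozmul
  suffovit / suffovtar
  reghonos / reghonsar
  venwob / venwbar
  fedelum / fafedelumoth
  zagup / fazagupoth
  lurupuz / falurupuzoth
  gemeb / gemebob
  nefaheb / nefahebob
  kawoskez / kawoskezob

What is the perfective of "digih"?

rozam and fedelum both end in -m yet inflect differently (rozmul, fafedelumoth), so the final letter is not what conditions the rule; the last vowel is.
"digih" has last vowel 'i'. The one such stem in the data (suffovit → suffovtar) deletes the last vowel and adds -ar (as do reghonos, venwob), so the same rule applies.
The other patterns: stems whose last vowel is 'a' delete the last vowel and add -ul; stems whose last vowel is 'u' add fa- … -oth around the stem; stems whose last vowel is 'e' add -ob.
So digih → dighar.

dighar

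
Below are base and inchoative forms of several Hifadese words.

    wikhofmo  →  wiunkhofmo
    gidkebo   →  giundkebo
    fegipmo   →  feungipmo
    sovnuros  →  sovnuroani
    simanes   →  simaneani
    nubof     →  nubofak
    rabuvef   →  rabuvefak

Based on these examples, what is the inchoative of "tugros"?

wikhofmo and sovnuros both have last vowel 'o' yet inflect differently (wiunkhofmo, sovnuroani), so the last vowel is not what conditions the rule; the final letter is.
"tugros" ends in -s. The stems ending in -s (sovnuros → sovnuroani, simanes → simaneani) drop the final letter and add -ani.
So tugros → tugroani.

tugroani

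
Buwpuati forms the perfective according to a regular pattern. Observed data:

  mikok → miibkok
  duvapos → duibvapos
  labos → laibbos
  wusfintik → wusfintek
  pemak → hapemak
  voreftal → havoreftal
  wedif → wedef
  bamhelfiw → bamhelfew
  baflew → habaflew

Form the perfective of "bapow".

baibpow

mikok and wusfintik both end in -k yet inflect differently (miibkok, wusfintek), so the final letter is not what conditions the rule; the last vowel is.
"bapow" has last vowel 'o'. The stems whose last vowel is 'o' (labos → laibbos, mikok → miibkok, duvapos → duibvapos) insert -ib- after the first vowel.
So bapow → baibpow.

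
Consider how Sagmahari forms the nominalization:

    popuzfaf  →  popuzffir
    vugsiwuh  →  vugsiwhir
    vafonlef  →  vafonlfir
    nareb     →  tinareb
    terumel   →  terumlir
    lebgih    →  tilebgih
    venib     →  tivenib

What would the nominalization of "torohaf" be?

vugsiwuh and lebgih both end in -h yet inflect differently (vugsiwhir, tilebgih), so the final letter is not what conditions the rule; the number of vowels is.
"torohaf" has 3 vowels. The stems with 3 vowels (popuzfaf → popuzffir, terumel → terumlir, vugsiwuh → vugsiwhir) delete the last vowel and add -ir.
The other pattern: stems with 2 vowels add the prefix ti-.
So torohaf → torohfir.

torohfir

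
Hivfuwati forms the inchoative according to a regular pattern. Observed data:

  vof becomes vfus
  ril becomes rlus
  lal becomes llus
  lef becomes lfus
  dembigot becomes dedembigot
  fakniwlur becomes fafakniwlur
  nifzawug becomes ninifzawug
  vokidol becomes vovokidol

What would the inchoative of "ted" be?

tdus

vokidol and lal both end in -l yet inflect differently (vovokidol, llus), so the final letter is not what conditions the rule; the number of vowels is.
"ted" has 1 vowel. The stems with 1 vowel (lal → llus, vof → vfus, ril → rlus) delete the last vowel and add -us.
The other pattern: stems with 3 vowels repeat the first consonant+vowel as a prefix.
So ted → tdus.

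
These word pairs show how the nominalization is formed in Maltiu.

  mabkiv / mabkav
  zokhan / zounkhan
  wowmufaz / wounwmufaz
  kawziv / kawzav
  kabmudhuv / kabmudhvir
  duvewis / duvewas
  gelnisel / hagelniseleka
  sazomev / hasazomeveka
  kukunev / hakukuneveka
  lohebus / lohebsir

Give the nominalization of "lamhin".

kukunev and kawziv both end in -v yet inflect differently (hakukuneveka, kawzav), so the final letter is not what conditions the rule; the last vowel is.
"lamhin" has last vowel 'i'. The stems whose last vowel is 'i' (kawziv → kawzav, duvewis → duvewas, mabkiv → mabkav) change the last vowel to 'a'.
So lamhin → lamhan.

lamhan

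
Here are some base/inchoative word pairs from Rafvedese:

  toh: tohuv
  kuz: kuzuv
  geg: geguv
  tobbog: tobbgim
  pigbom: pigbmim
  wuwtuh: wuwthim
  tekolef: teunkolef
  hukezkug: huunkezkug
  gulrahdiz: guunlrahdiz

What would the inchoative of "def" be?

defuv

geg and tobbog both end in -g yet inflect differently (geguv, tobbgim), so the final letter is not what conditions the rule; the number of vowels is.
"def" has 1 vowel. The stems with 1 vowel (toh → tohuv, kuz → kuzuv, geg → geguv) add -uv.
The other patterns: stems with 2 vowels delete the last vowel and add -im; stems with 3 vowels insert -un- after the first vowel.
So def → defuv.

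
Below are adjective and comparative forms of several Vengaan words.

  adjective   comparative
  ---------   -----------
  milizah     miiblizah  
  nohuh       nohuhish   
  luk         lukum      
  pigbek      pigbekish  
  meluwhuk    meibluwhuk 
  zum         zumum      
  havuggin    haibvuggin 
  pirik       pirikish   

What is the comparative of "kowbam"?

"kowbam" has 2 vowels. The stems with 2 vowels (nohuh → nohuhish, pirik → pirikish, pigbek → pigbekish) add -ish.
The other patterns: stems with 1 vowel add -um; stems with 3 vowels insert -ib- after the first vowel.
So kowbam → kowbamish.

kowbamish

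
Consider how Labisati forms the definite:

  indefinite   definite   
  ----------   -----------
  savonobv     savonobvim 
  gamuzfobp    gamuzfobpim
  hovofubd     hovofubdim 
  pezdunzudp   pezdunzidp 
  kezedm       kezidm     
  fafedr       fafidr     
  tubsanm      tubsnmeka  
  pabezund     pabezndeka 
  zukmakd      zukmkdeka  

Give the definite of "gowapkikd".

"gowapkikd" has second-to-last letter 'k'. The one such stem in the data (zukmakd → zukmkdeka) deletes the last vowel and adds -eka (as do tubsanm, pabezund), so the same rule applies.
So gowapkikd → gowapkkdeka.

gowapkkdeka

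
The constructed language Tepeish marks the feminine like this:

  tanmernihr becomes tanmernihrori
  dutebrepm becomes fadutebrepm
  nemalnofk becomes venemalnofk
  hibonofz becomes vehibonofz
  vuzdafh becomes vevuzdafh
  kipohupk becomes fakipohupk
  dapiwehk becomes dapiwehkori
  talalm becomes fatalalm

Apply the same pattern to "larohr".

larohrori

nemalnofk and dapiwehk both end in -k yet inflect differently (venemalnofk, dapiwehkori), so the final letter is not what conditions the rule; the second-to-last letter is.
"larohr" has second-to-last letter 'h'. The stems whose second-to-last letter is 'h' (dapiwehk → dapiwehkori, tanmernihr → tanmernihrori) add -ori.
The other patterns: stems whose second-to-last letter is 'f' add the prefix ve-; stems whose second-to-last letter is 'l' or 'p' add the prefix fa-.
So larohr → larohrori.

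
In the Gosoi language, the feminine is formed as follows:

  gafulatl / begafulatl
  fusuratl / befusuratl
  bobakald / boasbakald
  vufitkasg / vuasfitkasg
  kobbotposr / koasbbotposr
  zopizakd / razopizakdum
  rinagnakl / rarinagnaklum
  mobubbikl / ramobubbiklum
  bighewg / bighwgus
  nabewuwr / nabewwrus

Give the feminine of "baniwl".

banwlus

bobakald and zopizakd both end in -d yet inflect differently (boasbakald, razopizakdum), so the final letter is not what conditions the rule; the second-to-last letter is.
"baniwl" has second-to-last letter 'w'. The stems whose second-to-last letter is 'w' (bighewg → bighwgus, nabewuwr → nabewwrus) delete the last vowel and add -us.
The other patterns: stems whose second-to-last letter is 't' add the prefix be-; stems whose second-to-last letter is 'l' or 's' insert -as- after the first vowel; stems whose second-to-last letter is 'k' add ra- … -um around the stem.
So baniwl → banwlus.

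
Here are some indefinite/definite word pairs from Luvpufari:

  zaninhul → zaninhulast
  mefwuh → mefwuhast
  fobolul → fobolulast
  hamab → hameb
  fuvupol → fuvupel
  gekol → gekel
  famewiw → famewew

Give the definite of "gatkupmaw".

gatkupmew

zaninhul and fuvupol both end in -l yet inflect differently (zaninhulast, fuvupel), so the final letter is not what conditions the rule; the last vowel is.
"gatkupmaw" has last vowel 'a'. The one such stem in the data (hamab → hameb) changes the last vowel to 'e' (as do fuvupol, gekol), so the same rule applies.
The other pattern: stems whose last vowel is 'u' add -ast.
So gatkupmaw → gatkupmew.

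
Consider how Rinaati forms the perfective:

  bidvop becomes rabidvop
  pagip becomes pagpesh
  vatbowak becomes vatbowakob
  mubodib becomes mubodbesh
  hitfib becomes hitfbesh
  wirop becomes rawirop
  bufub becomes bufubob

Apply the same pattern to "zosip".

bidvop and pagip both end in -p yet inflect differently (rabidvop, pagpesh), so the final letter is not what conditions the rule; the last vowel is.
"zosip" has last vowel 'i'. The stems whose last vowel is 'i' (mubodib → mubodbesh, hitfib → hitfbesh, pagip → pagpesh) delete the last vowel and add -esh.
The other patterns: stems whose last vowel is 'o' add the prefix ra-; stems whose last vowel is 'a' or 'u' add -ob.
So zosip → zospesh.

zospesh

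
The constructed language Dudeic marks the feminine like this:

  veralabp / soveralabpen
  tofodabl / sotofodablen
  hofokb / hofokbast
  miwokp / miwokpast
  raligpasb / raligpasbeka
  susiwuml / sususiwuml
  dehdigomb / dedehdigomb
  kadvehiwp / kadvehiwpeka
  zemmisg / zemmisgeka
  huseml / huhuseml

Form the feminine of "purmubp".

sopurmubpen

dehdigomb and hofokb both end in -b yet inflect differently (dedehdigomb, hofokbast), so the final letter is not what conditions the rule; the second-to-last letter is.
"purmubp" has second-to-last letter 'b'. The stems whose second-to-last letter is 'b' (tofodabl → sotofodablen, veralabp → soveralabpen) add so- … -en around the stem.
So purmubp → sopurmubpen.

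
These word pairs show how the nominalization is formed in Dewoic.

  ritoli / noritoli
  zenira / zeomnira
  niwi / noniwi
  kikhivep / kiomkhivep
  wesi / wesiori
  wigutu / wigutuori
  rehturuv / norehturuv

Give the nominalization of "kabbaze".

kaombbaze

"kabbaze" begins with k-. The one such stem in the data (kikhivep → kiomkhivep) inserts -om- after the first vowel (as does zenira), so the same rule applies.
So kabbaze → kaombbaze.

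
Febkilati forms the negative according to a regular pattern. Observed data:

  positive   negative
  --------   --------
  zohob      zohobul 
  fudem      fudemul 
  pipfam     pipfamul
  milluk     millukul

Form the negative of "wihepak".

Every pair shown (zohob → zohobul, fudem → fudemul, pipfam → pipfamul, …) follows the same rule: add -ul.
So wihepak → wihepakul.

wihepakul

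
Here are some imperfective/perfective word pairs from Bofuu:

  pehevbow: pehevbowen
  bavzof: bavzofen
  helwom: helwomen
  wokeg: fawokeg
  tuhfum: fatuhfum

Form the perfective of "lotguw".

helwom and tuhfum both end in -m yet inflect differently (helwomen, fatuhfum), so the final letter is not what conditions the rule; the last vowel is.
"lotguw" has last vowel 'u'. The one such stem in the data (tuhfum → fatuhfum) adds the prefix fa-, so the same rule applies.
The other pattern: stems whose last vowel is 'o' add -en.
So lotguw → falotguw.

falotguw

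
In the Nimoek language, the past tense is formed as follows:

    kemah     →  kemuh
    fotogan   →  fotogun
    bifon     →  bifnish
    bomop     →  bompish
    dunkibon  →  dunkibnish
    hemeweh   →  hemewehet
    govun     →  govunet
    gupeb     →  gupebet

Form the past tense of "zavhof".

"zavhof" has last vowel 'o'. The stems whose last vowel is 'o' (bifon → bifnish, bomop → bompish, dunkibon → dunkibnish) delete the last vowel and add -ish.
So zavhof → zavhfish.

zavhfish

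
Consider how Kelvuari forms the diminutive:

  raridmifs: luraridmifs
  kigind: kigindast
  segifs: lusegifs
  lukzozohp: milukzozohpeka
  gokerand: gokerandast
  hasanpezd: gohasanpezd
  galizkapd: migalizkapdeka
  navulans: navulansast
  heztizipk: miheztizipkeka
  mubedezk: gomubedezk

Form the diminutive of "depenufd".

ludepenufd

hasanpezd and gokerand both end in -d yet inflect differently (gohasanpezd, gokerandast), so the final letter is not what conditions the rule; the second-to-last letter is.
"depenufd" has second-to-last letter 'f'. The stems whose second-to-last letter is 'f' (raridmifs → luraridmifs, segifs → lusegifs) add the prefix lu-.
The other patterns: stems whose second-to-last letter is 'z' add the prefix go-; stems whose second-to-last letter is 'n' add -ast; stems whose second-to-last letter is 'h' or 'p' add mi- … -eka around the stem.
So depenufd → ludepenufd.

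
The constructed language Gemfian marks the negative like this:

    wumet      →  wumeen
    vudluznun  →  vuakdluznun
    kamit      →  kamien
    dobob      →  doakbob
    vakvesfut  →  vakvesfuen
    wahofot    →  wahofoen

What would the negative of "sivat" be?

wahofot and dobob both have last vowel 'o' yet inflect differently (wahofoen, doakbob), so the last vowel is not what conditions the rule; the final letter is.
"sivat" ends in -t. The stems ending in -t (kamit → kamien, wumet → wumeen, wahofot → wahofoen) drop the final letter and add -en.
So sivat → sivaen.

sivaen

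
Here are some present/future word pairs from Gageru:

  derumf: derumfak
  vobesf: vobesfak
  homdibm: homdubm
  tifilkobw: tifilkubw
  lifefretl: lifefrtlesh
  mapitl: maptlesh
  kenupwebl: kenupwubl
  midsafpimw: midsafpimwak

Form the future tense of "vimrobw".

kenupwebl and lifefretl both end in -l yet inflect differently (kenupwubl, lifefrtlesh), so the final letter is not what conditions the rule; the second-to-last letter is.
"vimrobw" has second-to-last letter 'b'. The stems whose second-to-last letter is 'b' (homdibm → homdubm, tifilkobw → tifilkubw, kenupwebl → kenupwubl) change the last vowel to 'u'.
The other patterns: stems whose second-to-last letter is 't' delete the last vowel and add -esh; stems whose second-to-last letter is 'm' or 's' add -ak.
So vimrobw → vimrubw.

vimrubw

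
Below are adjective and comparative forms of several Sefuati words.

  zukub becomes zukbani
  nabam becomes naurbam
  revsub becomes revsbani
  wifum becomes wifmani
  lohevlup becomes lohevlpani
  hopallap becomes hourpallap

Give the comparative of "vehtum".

lohevlup and hopallap both end in -p yet inflect differently (lohevlpani, hourpallap), so the final letter is not what conditions the rule; the last vowel is.
"vehtum" has last vowel 'u'. The stems whose last vowel is 'u' (wifum → wifmani, zukub → zukbani, revsub → revsbani) delete the last vowel and add -ani.
So vehtum → vehtmani.

vehtmani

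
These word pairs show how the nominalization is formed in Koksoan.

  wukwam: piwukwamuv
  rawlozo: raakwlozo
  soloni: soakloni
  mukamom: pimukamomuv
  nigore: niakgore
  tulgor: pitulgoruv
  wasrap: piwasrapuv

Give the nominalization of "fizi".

"fizi" ends in a vowel. The stems ending in a vowel (rawlozo → raakwlozo, nigore → niakgore, soloni → soakloni) insert -ak- after the first vowel.
The other pattern: stems ending in a consonant add pi- … -uv around the stem.
So fizi → fiakzi.

fiakzi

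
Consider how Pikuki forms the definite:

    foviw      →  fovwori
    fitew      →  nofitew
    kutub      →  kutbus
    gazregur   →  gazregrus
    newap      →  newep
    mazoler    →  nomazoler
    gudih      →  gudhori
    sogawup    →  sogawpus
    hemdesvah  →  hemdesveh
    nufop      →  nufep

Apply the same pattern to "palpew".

"palpew" has last vowel 'e'. The stems whose last vowel is 'e' (fitew → nofitew, mazoler → nomazoler) add the prefix no-.
The other patterns: stems whose last vowel is 'i' delete the last vowel and add -ori; stems whose last vowel is 'a' or 'o' change the last vowel to 'e'; stems whose last vowel is 'u' delete the last vowel and add -us.
So palpew → nopalpew.

nopalpew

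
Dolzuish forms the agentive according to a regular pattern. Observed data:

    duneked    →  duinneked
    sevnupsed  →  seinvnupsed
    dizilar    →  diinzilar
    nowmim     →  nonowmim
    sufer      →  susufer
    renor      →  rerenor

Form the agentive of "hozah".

dizilar and sufer both end in -r yet inflect differently (diinzilar, susufer), so the final letter is not what conditions the rule; the number of vowels is.
"hozah" has 2 vowels. The stems with 2 vowels (nowmim → nonowmim, sufer → susufer, renor → rerenor) repeat the first consonant+vowel as a prefix.
The other pattern: stems with 3 vowels insert -in- after the first vowel.
So hozah → hohozah.

hohozah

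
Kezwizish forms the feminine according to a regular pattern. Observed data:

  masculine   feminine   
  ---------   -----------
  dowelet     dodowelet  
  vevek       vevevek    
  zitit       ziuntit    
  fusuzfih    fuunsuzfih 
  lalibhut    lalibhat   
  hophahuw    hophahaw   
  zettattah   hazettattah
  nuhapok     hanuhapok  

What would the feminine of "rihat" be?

dowelet and zitit both end in -t yet inflect differently (dodowelet, ziuntit), so the final letter is not what conditions the rule; the last vowel is.
"rihat" has last vowel 'a'. The one such stem in the data (zettattah → hazettattah) adds the prefix ha-, so the same rule applies.
So rihat → harihat.

harihat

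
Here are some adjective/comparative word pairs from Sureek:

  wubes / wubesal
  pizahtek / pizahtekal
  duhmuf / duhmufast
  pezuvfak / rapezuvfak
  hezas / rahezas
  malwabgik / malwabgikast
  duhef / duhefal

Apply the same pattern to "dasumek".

dasumekal

"dasumek" has last vowel 'e'. The stems whose last vowel is 'e' (pizahtek → pizahtekal, duhef → duhefal, wubes → wubesal) add -al.
The other patterns: stems whose last vowel is 'a' add the prefix ra-; stems whose last vowel is 'i' or 'u' add -ast.
So dasumek → dasumekal.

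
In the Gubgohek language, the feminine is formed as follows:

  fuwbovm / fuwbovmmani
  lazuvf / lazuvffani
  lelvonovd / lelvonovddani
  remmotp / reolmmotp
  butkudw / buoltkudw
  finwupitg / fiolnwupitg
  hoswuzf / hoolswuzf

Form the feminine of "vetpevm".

"vetpevm" has second-to-last letter 'v'. The stems whose second-to-last letter is 'v' (fuwbovm → fuwbovmmani, lazuvf → lazuvffani, lelvonovd → lelvonovddani) double the final consonant and add -ani.
So vetpevm → vetpevmmani.

vetpevmmani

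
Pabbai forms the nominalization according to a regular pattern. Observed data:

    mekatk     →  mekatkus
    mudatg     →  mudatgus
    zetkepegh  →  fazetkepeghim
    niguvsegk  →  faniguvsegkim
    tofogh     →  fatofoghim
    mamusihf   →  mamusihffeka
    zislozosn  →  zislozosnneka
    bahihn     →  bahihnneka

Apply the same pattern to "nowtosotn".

nowtosotnus

"nowtosotn" has second-to-last letter 't'. The stems whose second-to-last letter is 't' (mekatk → mekatkus, mudatg → mudatgus) add -us.
So nowtosotn → nowtosotnus.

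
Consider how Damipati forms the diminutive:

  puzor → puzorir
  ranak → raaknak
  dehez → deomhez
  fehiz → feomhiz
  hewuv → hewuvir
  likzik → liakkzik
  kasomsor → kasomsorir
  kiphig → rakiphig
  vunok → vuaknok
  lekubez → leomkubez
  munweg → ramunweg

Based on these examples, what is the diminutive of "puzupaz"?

puomzupaz

kiphig and likzik both have last vowel 'i' yet inflect differently (rakiphig, liakkzik), so the last vowel is not what conditions the rule; the final letter is.
"puzupaz" ends in -z. The stems ending in -z (lekubez → leomkubez, dehez → deomhez, fehiz → feomhiz) insert -om- after the first vowel.
So puzupaz → puomzupaz.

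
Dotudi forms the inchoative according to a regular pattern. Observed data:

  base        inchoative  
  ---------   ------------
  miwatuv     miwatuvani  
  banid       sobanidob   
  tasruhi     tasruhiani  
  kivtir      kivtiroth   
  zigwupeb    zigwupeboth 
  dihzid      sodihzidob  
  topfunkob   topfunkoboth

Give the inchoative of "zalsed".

sozalsedob

kivtir and banid both have last vowel 'i' yet inflect differently (kivtiroth, sobanidob), so the last vowel is not what conditions the rule; the final letter is.
"zalsed" ends in -d. The stems ending in -d (banid → sobanidob, dihzid → sodihzidob) add so- … -ob around the stem.
The other patterns: stems ending in -b or -r add -oth; stems ending in -i or -v add -ani.
So zalsed → sozalsedob.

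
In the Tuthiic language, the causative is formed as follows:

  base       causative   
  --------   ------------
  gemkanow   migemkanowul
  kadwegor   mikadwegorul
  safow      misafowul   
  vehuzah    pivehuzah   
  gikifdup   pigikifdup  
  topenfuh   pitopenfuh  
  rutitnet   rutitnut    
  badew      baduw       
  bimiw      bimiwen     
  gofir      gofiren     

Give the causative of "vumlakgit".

gemkanow and badew both end in -w yet inflect differently (migemkanowul, baduw), so the final letter is not what conditions the rule; the last vowel is.
"vumlakgit" has last vowel 'i'. The stems whose last vowel is 'i' (bimiw → bimiwen, gofir → gofiren) add -en.
The other patterns: stems whose last vowel is 'o' add mi- … -ul around the stem; stems whose last vowel is 'a' or 'u' add the prefix pi-; stems whose last vowel is 'e' change the last vowel to 'u'.
So vumlakgit → vumlakgiten.

vumlakgiten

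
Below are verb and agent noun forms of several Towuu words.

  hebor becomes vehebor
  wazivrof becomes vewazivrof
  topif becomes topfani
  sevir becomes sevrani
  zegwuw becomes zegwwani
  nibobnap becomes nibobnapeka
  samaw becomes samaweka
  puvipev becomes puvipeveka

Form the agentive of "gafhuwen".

gafhuweneka

wazivrof and topif both end in -f yet inflect differently (vewazivrof, topfani), so the final letter is not what conditions the rule; the last vowel is.
"gafhuwen" has last vowel 'e'. The one such stem in the data (puvipev → puvipeveka) adds -eka, so the same rule applies.
So gafhuwen → gafhuweneka.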